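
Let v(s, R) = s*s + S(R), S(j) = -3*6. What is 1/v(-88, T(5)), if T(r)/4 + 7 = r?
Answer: 1/7726 ≈ 0.00012943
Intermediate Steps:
S(j) = -18
T(r) = -28 + 4*r
v(s, R) = -18 + s**2 (v(s, R) = s*s - 18 = s**2 - 18 = -18 + s**2)
1/v(-88, T(5)) = 1/(-18 + (-88)**2) = 1/(-18 + 7744) = 1/7726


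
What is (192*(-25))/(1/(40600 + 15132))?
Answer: -267513600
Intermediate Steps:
(192*(-25))/(1/(40600 + 15132)) = -4800/(1/55732) = -4800/1/55732 = -4800*55732 = -267513600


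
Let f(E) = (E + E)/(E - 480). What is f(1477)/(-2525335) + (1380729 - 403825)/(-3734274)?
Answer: -1229809932148438/4701000976647315 ≈ -0.26161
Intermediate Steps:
f(E) = 2*E/(-480 + E) (f(E) = (2*E)/(-480 + E) = 2*E/(-480 + E))
f(1477)/(-2525335) + (1380729 - 403825)/(-3734274) = (2*1477/(-480 + 1477))/(-2525335) + (1380729 - 403825)/(-3734274) = (2*1477/997)*(-1/2525335) + 976904*(-1/3734274) = (2*1477*(1/997))*(-1/2525335) - 488452/1867137 = (2954/997)*(-1/2525335) - 488452/1867137 = -2954/2517758995 - 488452/1867137 = -1229809932148438/4701000976647315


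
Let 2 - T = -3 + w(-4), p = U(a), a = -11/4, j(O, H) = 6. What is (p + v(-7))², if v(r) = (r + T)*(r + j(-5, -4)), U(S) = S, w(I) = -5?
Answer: 529/16 ≈ 33.063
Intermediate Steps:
a = -11/4 (a = -11*¼ = -11/4 ≈ -2.7500)
p = -11/4 ≈ -2.7500
T = 10 (T = 2 - (-3 - 5) = 2 - 1*(-8) = 2 + 8 = 10)
v(r) = (6 + r)*(10 + r) (v(r) = (r + 10)*(r + 6) = (10 + r)*(6 + r) = (6 + r)*(10 + r))
(p + v(-7))² = (-11/4 + (60 + (-7)² + 16*(-7)))² = (-11/4 + (60 + 49 - 112))² = (-11/4 - 3)² = (-23/4)² = 529/16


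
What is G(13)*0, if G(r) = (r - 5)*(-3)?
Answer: 0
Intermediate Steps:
G(r) = 15 - 3*r (G(r) = (-5 + r)*(-3) = 15 - 3*r)
G(13)*0 = (15 - 3*13)*0 = (15 - 39)*0 = -24*0 = 0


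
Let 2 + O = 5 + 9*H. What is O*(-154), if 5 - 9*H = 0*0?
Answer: -1232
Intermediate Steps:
H = 5/9 (H = 5/9 - 0*0 = 5/9 - ⅑*0 = 5/9 + 0 = 5/9 ≈ 0.55556)
O = 8 (O = -2 + (5 + 9*(5/9)) = -2 + (5 + 5) = -2 + 10 = 8)
O*(-154) = 8*(-154) = -1232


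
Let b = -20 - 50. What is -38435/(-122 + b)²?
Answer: -38435/36864 ≈ -1.0426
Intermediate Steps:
b = -70
-38435/(-122 + b)² = -38435/(-122 - 70)² = -38435/((-192)²) = -38435/36864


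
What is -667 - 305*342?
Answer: -104977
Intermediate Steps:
-667 - 305*342 = -667 - 104310 = -104977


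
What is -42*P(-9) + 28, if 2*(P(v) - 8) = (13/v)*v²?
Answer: 2149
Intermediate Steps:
P(v) = 8 + 13*v/2 (P(v) = 8 + ((13/v)*v²)/2 = 8 + (13*v)/2 = 8 + 13*v/2)
-42*P(-9) + 28 = -42*(8 + (13/2)*(-9)) + 28 = -42*(8 - 117/2) + 28 = -42*(-101/2) + 28 = 2121 + 28 = 2149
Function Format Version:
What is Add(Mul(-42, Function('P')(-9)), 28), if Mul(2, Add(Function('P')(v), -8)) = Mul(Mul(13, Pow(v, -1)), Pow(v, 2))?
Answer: 2149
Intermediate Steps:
Function('P')(v) = Add(8, Mul(Rational(13, 2), v)) (Function('P')(v) = Add(8, Mul(Rational(1, 2), Mul(Mul(13, Pow(v, -1)), Pow(v, 2)))) = Add(8, Mul(Rational(1, 2), Mul(13, v))) = Add(8, Mul(Rational(13, 2), v)))
Add(Mul(-42, Function('P')(-9)), 28) = Add(Mul(-42, Add(8, Mul(Rational(13, 2), -9))), 28) = Add(Mul(-42, Add(8, Rational(-117, 2))), 28) = Add(Mul(-42, Rational(-101, 2)), 28) = Add(2121, 28) = 2149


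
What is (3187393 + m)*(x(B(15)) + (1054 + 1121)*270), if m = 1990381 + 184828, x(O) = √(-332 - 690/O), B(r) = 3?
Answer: 3149188024500 + 5362602*I*√562 ≈ 3.1492e+12 + 1.2713e+8*I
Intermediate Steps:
m = 2175209
(3187393 + m)*(x(B(15)) + (1054 + 1121)*270) = (3187393 + 2175209)*(√(-332 - 690/3) + (1054 + 1121)*270) = 5362602*(√(-332 - 690*⅓) + 2175*270) = 5362602*(√(-332 - 230) + 587250) = 5362602*(√(-562) + 587250) = 5362602*(I*√562 + 587250) = 5362602*(587250 + I*√562) = 3149188024500 + 5362602*I*√562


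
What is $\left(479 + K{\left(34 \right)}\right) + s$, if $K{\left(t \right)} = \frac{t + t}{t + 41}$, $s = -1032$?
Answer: $- \frac{41407}{75} \approx -552.09$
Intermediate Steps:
$K{\left(t \right)} = \frac{2 t}{41 + t}$
$\left(479 + K{\left(34 \right)}\right) + s = \left(479 + 2 \cdot 34 \frac{1}{41 + 34}\right) - 1032 = \left(479 + 2 \cdot 34 \cdot \frac{1}{75}\right) - 1032 = \left(479 + \frac{68}{75}\right) - 1032 = \frac{35993}{75} - 1032 = - \frac{41407}{75}$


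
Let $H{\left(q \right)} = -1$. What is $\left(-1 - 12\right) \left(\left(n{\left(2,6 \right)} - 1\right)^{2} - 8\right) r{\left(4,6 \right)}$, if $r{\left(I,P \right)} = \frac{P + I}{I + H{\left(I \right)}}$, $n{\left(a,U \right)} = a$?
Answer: $\frac{910}{3} \approx 303.33$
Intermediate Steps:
$r{\left(I,P \right)} = \frac{I + P}{-1 + I}$ ($r{\left(I,P \right)} = \frac{P + I}{I - 1} = \frac{I + P}{-1 + I}$)
$\left(-1 - 12\right) \left(\left(n{\left(2,6 \right)} - 1\right)^{2} - 8\right) r{\left(4,6 \right)} = \left(-1 - 12\right) \left(\left(2 - 1\right)^{2} - 8\right) \frac{4 + 6}{-1 + 4} = - 13 \left(1^{2} - 8\right) \frac{1}{3} \cdot 10 = - 13 \left(1 - 8\right) \frac{1}{3} \cdot 10 = \left(-13\right) \left(-7\right) \frac{10}{3} = 91 \cdot \frac{10}{3} = \frac{910}{3}$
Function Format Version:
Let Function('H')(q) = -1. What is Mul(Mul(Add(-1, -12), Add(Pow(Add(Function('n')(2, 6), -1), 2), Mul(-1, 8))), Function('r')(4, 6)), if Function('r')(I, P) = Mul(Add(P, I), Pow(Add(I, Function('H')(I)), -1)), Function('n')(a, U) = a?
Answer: Rational(910, 3) ≈ 303.33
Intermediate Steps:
Function('r')(I, P) = Mul(Pow(Add(-1, I), -1), Add(I, P)) (Function('r')(I, P) = Mul(Add(P, I), Pow(Add(I, -1), -1)) = Mul(Add(I, P), Pow(Add(-1, I), -1)) = Mul(Pow(Add(-1, I), -1), Add(I, P)))
Mul(Mul(Add(-1, -12), Add(Pow(Add(Function('n')(2, 6), -1), 2), Mul(-1, 8))), Function('r')(4, 6)) = Mul(Mul(Add(-1, -12), Add(Pow(Add(2, -1), 2), Mul(-1, 8))), Mul(Pow(Add(-1, 4), -1), Add(4, 6))) = Mul(Mul(-13, Add(Pow(1, 2), -8)), Mul(Pow(3, -1), 10)) = Mul(Mul(-13, Add(1, -8)), Mul(Rational(1, 3), 10)) = Mul(Mul(-13, -7), Rational(10, 3)) = Mul(91, Rational(10, 3)) = Rational(910, 3)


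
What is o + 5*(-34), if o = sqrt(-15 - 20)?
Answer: -170 + I*sqrt(35) ≈ -170.0 + 5.9161*I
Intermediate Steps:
o = I*sqrt(35) (o = sqrt(-35) = I*sqrt(35) ≈ 5.9161*I)
o + 5*(-34) = I*sqrt(35) + 5*(-34) = I*sqrt(35) - 170 = -170 + I*sqrt(35)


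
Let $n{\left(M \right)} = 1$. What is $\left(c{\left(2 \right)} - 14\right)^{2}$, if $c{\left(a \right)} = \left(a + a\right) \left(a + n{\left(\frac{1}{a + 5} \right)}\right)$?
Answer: $4$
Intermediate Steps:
$c{\left(a \right)} = 2 a \left(1 + a\right)$ ($c{\left(a \right)} = \left(a + a\right) \left(a + 1\right) = 2 a \left(1 + a\right)$)
$\left(c{\left(2 \right)} - 14\right)^{2} = \left(2 \cdot 2 \left(1 + 2\right) - 14\right)^{2} = \left(2 \cdot 2 \cdot 3 - 14\right)^{2} = \left(12 - 14\right)^{2} = \left(-2\right)^{2} = 4$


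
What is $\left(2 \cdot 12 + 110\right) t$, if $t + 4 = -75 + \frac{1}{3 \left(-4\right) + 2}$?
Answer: $- \frac{52997}{5} \approx -10599.0$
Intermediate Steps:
$t = - \frac{791}{10}$ ($t = -4 - \left(75 - \frac{1}{3 \left(-4\right) + 2}\right) = -4 - \left(75 - \frac{1}{-12 + 2}\right) = -4 - \left(75 - \frac{1}{-10}\right) = -4 - \frac{751}{10} = - \frac{791}{10} \approx -79.1$)
$\left(2 \cdot 12 + 110\right) t = \left(2 \cdot 12 + 110\right) \left(- \frac{791}{10}\right) = \left(24 + 110\right) \left(- \frac{791}{10}\right) = 134 \left(- \frac{791}{10}\right) = - \frac{52997}{5}$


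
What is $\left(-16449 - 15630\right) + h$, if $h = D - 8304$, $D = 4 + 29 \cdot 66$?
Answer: $-38465$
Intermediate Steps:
$D = 1918$ ($D = 4 + 1914 = 1918$)
$h = -6386$ ($h = 1918 - 8304 = -6386$)
$\left(-16449 - 15630\right) + h = \left(-16449 - 15630\right) - 6386 = -32079 - 6386 = -38465$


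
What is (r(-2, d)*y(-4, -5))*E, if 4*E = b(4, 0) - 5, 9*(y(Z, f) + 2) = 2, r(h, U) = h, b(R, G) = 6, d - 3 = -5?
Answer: 8/9 ≈ 0.88889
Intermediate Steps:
d = -2 (d = 3 - 5 = -2)
y(Z, f) = -16/9 (y(Z, f) = -2 + (1/9)*2 = -2 + 2/9 = -16/9)
E = 1/4 (E = (6 - 5)/4 = (1/4)*1 = 1/4 ≈ 0.25000)
(r(-2, d)*y(-4, -5))*E = -2*(-16/9)*(1/4) = (32/9)*(1/4) = 8/9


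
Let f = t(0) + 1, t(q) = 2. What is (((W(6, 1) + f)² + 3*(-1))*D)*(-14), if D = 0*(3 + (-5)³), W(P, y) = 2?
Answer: 0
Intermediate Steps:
D = 0 (D = 0*(3 - 125) = 0*(-122) = 0)
f = 3 (f = 2 + 1 = 3)
(((W(6, 1) + f)² + 3*(-1))*D)*(-14) = (((2 + 3)² + 3*(-1))*0)*(-14) = ((5² - 3)*0)*(-14) = ((25 - 3)*0)*(-14) = (22*0)*(-14) = 0*(-14) = 0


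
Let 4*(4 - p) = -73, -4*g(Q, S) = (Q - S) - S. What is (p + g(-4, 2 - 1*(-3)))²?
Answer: 10609/16 ≈ 663.06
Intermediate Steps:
g(Q, S) = S/2 - Q/4 (g(Q, S) = -((Q - S) - S)/4 = -(Q - 2*S)/4 = S/2 - Q/4)
p = 89/4 (p = 4 - ¼*(-73) = 4 + 73/4 = 89/4 ≈ 22.250)
(p + g(-4, 2 - 1*(-3)))² = (89/4 + ((2 - 1*(-3))/2 - ¼*(-4)))² = (89/4 + ((2 + 3)/2 + 1))² = (89/4 + ((½)*5 + 1))² = (89/4 + (5/2 + 1))² = (89/4 + 7/2)² = (103/4)² = 10609/16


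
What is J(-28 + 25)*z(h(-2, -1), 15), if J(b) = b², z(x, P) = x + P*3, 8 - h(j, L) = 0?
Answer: 477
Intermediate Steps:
h(j, L) = 8 (h(j, L) = 8 - 1*0 = 8 + 0 = 8)
z(x, P) = x + 3*P
J(-28 + 25)*z(h(-2, -1), 15) = (-28 + 25)²*(8 + 3*15) = (-3)²*(8 + 45) = 9*53 = 477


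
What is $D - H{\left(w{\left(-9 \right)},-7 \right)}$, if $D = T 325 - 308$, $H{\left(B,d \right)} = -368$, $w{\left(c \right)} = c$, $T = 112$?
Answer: $36460$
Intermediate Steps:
$D = 36092$ ($D = 112 \cdot 325 - 308 = 36400 - 308 = 36092$)
$D - H{\left(w{\left(-9 \right)},-7 \right)} = 36092 - -368 = 36092 + 368 = 36460$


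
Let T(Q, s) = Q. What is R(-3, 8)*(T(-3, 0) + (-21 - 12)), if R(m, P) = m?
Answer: 108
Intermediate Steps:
R(-3, 8)*(T(-3, 0) + (-21 - 12)) = -3*(-3 + (-21 - 12)) = -3*(-3 - 33) = -3*(-36) = 108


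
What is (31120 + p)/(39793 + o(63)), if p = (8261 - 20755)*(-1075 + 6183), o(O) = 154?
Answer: -63788232/39947 ≈ -1596.8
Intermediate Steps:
p = -63819352 (p = -12494*5108 = -63819352)
(31120 + p)/(39793 + o(63)) = (31120 - 63819352)/(39793 + 154) = -63788232/39947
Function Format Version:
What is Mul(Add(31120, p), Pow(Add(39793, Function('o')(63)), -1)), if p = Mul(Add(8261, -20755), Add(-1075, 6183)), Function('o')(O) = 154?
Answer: Rational(-63788232, 39947) ≈ -1596.8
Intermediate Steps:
p = -63819352 (p = Mul(-12494, 5108) = -63819352)
Mul(Add(31120, p), Pow(Add(39793, Function('o')(63)), -1)) = Mul(Add(31120, -63819352), Pow(Add(39793, 154), -1)) = Mul(-63788232, Pow(39947, -1)) = Mul(-63788232, Rational(1, 39947)) = Rational(-63788232, 39947)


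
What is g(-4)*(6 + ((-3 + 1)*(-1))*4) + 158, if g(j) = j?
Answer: 102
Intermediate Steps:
g(-4)*(6 + ((-3 + 1)*(-1))*4) + 158 = -4*(6 + ((-3 + 1)*(-1))*4) + 158 = -4*(6 - 2*(-1)*4) + 158 = -4*(6 + 2*4) + 158 = -4*(6 + 8) + 158 = -4*14 + 158 = -56 + 158 = 102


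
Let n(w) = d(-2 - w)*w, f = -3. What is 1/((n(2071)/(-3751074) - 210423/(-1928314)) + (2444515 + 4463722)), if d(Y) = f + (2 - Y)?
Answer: 3616624254618/24984493748199938033 ≈ 1.4475e-7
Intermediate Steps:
d(Y) = -1 - Y (d(Y) = -3 + (2 - Y) = -1 - Y)
n(w) = w*(1 + w) (n(w) = (-1 - (-2 - w))*w = (-1 + (2 + w))*w = (1 + w)*w = w*(1 + w))
1/((n(2071)/(-3751074) - 210423/(-1928314)) + (2444515 + 4463722)) = 1/(((2071*(1 + 2071))/(-3751074) - 210423/(-1928314)) + (2444515 + 4463722)) = 1/(((2071*2072)*(-1/3751074) - 210423*(-1/1928314)) + 6908237) = 1/((4291112*(-1/3751074) + 210423/1928314) + 6908237) = 1/((-2145556/1875537 + 210423/1928314) + 6908237) = 1/(-3742649550433/3616624254618 + 6908237) = 1/(24984493748199938033/3616624254618) = 3616624254618/24984493748199938033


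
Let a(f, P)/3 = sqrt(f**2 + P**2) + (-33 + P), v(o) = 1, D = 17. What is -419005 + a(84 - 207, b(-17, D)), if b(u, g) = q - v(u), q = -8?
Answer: -419131 + 117*sqrt(10) ≈ -4.1876e+5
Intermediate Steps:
b(u, g) = -9 (b(u, g) = -8 - 1*1 = -8 - 1 = -9)
a(f, P) = -99 + 3*P + 3*sqrt(P**2 + f**2) (a(f, P) = 3*(sqrt(f**2 + P**2) + (-33 + P)) = 3*(sqrt(P**2 + f**2) + (-33 + P)) = 3*(-33 + P + sqrt(P**2 + f**2)) = -99 + 3*P + 3*sqrt(P**2 + f**2))
-419005 + a(84 - 207, b(-17, D)) = -419005 + (-99 + 3*(-9) + 3*sqrt((-9)**2 + (84 - 207)**2)) = -419005 + (-99 - 27 + 3*sqrt(81 + (-123)**2)) = -419005 + (-99 - 27 + 3*sqrt(81 + 15129)) = -419005 + (-99 - 27 + 3*sqrt(15210)) = -419005 + (-99 - 27 + 3*(39*sqrt(10))) = -419005 + (-99 - 27 + 117*sqrt(10)) = -419005 + (-126 + 117*sqrt(10)) = -419131 + 117*sqrt(10)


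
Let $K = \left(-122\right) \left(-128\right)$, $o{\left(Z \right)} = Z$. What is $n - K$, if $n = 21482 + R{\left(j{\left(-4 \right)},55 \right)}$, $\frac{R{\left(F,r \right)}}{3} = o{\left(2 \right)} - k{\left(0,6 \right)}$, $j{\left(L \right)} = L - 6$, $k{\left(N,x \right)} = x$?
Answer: $5854$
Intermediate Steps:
$j{\left(L \right)} = -6 + L$
$R{\left(F,r \right)} = -12$ ($R{\left(F,r \right)} = 3 \left(2 - 6\right) = 3 \left(-4\right) = -12$)
$K = 15616$
$n = 21470$ ($n = 21482 - 12 = 21470$)
$n - K = 21470 - 15616 = 5854$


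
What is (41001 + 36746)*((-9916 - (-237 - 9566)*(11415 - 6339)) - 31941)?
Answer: 3865438640737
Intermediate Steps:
(41001 + 36746)*((-9916 - (-237 - 9566)*(11415 - 6339)) - 31941) = 77747*((-9916 - (-9803)*5076) - 31941) = 77747*((-9916 - 1*(-49760028)) - 31941) = 77747*((-9916 + 49760028) - 31941) = 77747*(49750112 - 31941) = 77747*49718171 = 3865438640737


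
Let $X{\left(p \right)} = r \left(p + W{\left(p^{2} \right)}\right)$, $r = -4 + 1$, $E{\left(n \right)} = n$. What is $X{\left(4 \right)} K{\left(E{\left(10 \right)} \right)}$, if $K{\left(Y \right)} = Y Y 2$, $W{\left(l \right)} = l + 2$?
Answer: $-13200$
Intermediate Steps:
$r = -3$
$W{\left(l \right)} = 2 + l$
$K{\left(Y \right)} = 2 Y^{2}$ ($K{\left(Y \right)} = Y^{2} \cdot 2 = 2 Y^{2}$)
$X{\left(p \right)} = -6 - 3 p - 3 p^{2}$ ($X{\left(p \right)} = - 3 \left(p + \left(2 + p^{2}\right)\right) = - 3 \left(2 + p + p^{2}\right) = -6 - 3 p - 3 p^{2}$)
$X{\left(4 \right)} K{\left(E{\left(10 \right)} \right)} = \left(-6 - 12 - 3 \cdot 4^{2}\right) 2 \cdot 10^{2} = \left(-6 - 12 - 48\right) 2 \cdot 100 = \left(-6 - 12 - 48\right) 200 = \left(-66\right) 200 = -13200$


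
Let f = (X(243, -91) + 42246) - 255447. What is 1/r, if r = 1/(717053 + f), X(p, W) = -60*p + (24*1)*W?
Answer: 487088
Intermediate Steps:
X(p, W) = -60*p + 24*W
f = -229965 (f = ((-60*243 + 24*(-91)) + 42246) - 255447 = ((-14580 - 2184) + 42246) - 255447 = (-16764 + 42246) - 255447 = 25482 - 255447 = -229965)
r = 1/487088 (r = 1/(717053 - 229965) = 1/487088 ≈ 2.0530e-6)
1/r = 1/(1/487088) = 487088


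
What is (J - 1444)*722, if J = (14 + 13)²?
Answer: -516230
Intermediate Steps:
J = 729 (J = 27² = 729)
(J - 1444)*722 = (729 - 1444)*722 = -715*722 = -516230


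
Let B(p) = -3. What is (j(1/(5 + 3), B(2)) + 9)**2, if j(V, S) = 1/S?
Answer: 676/9 ≈ 75.111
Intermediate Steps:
(j(1/(5 + 3), B(2)) + 9)**2 = (1/(-3) + 9)**2 = (-1/3 + 9)**2 = (26/3)**2 = 676/9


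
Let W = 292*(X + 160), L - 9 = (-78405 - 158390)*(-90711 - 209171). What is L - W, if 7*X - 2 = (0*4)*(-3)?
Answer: 497073579769/7 ≈ 7.1010e+10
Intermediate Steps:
X = 2/7 (X = 2/7 + ((0*4)*(-3))/7 = 2/7 + (0*(-3))/7 = 2/7 + (1/7)*0 = 2/7 + 0 = 2/7 ≈ 0.28571)
L = 71010558199 (L = 9 + (-78405 - 158390)*(-90711 - 209171) = 9 - 236795*(-299882) = 9 + 71010558190 = 71010558199)
W = 327624/7 (W = 292*(2/7 + 160) = 292*(1122/7) = 327624/7 ≈ 46803.)
L - W = 71010558199 - 1*327624/7 = 71010558199 - 327624/7 = 497073579769/7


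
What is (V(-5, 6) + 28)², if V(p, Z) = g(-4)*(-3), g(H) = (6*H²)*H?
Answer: 1392400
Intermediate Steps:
g(H) = 6*H³
V(p, Z) = 1152 (V(p, Z) = (6*(-4)³)*(-3) = (6*(-64))*(-3) = -384*(-3) = 1152)
(V(-5, 6) + 28)² = (1152 + 28)² = 1180² = 1392400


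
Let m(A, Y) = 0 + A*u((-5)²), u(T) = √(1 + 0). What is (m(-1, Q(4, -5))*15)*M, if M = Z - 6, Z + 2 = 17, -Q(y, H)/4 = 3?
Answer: -135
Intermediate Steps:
Q(y, H) = -12 (Q(y, H) = -4*3 = -12)
Z = 15 (Z = -2 + 17 = 15)
u(T) = 1 (u(T) = √1 = 1)
M = 9 (M = 15 - 6 = 9)
m(A, Y) = A (m(A, Y) = 0 + A*1 = 0 + A = A)
(m(-1, Q(4, -5))*15)*M = -1*15*9 = -15*9 = -135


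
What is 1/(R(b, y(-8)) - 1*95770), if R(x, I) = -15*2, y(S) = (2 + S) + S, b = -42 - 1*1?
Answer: -1/95800 ≈ -1.0438e-5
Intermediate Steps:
b = -43 (b = -42 - 1 = -43)
y(S) = 2 + 2*S
R(x, I) = -30
1/(R(b, y(-8)) - 1*95770) = 1/(-30 - 1*95770) = 1/(-30 - 95770) = 1/(-95800) = -1/95800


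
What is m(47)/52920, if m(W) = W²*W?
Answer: 103823/52920 ≈ 1.9619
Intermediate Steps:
m(W) = W³
m(47)/52920 = 47³/52920 = 103823*(1/52920) = 103823/52920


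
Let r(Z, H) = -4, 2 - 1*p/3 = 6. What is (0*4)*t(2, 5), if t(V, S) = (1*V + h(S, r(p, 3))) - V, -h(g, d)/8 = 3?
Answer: 0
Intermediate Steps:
p = -12 (p = 6 - 3*6 = 6 - 18 = -12)
h(g, d) = -24 (h(g, d) = -8*3 = -24)
t(V, S) = -24 (t(V, S) = (1*V - 24) - V = (V - 24) - V = (-24 + V) - V = -24)
(0*4)*t(2, 5) = (0*4)*(-24) = 0*(-24) = 0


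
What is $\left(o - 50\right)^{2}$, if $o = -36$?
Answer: $7396$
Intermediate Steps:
$\left(o - 50\right)^{2} = \left(-36 - 50\right)^{2} = \left(-86\right)^{2} = 7396$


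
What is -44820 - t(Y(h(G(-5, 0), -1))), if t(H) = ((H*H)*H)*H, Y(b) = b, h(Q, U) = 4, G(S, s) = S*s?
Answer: -45076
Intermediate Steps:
t(H) = H**4 (t(H) = (H**2*H)*H = H**3*H = H**4)
-44820 - t(Y(h(G(-5, 0), -1))) = -44820 - 1*4**4 = -44820 - 1*256 = -44820 - 256 = -45076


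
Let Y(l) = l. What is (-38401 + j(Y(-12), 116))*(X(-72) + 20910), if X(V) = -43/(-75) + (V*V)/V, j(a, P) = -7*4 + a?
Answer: -60079169813/75 ≈ -8.0106e+8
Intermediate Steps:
j(a, P) = -28 + a
X(V) = 43/75 + V (X(V) = -43*(-1/75) + V²/V = 43/75 + V)
(-38401 + j(Y(-12), 116))*(X(-72) + 20910) = (-38401 + (-28 - 12))*((43/75 - 72) + 20910) = (-38401 - 40)*(-5357/75 + 20910) = -38441*1562893/75 = -60079169813/75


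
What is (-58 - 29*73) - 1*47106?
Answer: -49281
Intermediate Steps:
(-58 - 29*73) - 1*47106 = (-58 - 2117) - 47106 = -2175 - 47106 = -49281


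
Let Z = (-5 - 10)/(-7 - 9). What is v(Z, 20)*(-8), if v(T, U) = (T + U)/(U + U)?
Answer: -67/16 ≈ -4.1875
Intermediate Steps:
Z = 15/16 (Z = -15/(-16) = -15*(-1/16) = 15/16 ≈ 0.93750)
v(T, U) = (T + U)/(2*U) (v(T, U) = (T + U)/((2*U)) = (T + U)*(1/(2*U)) = (T + U)/(2*U))
v(Z, 20)*(-8) = ((1/2)*(15/16 + 20)/20)*(-8) = ((1/2)*(1/20)*(335/16))*(-8) = (67/128)*(-8) = -67/16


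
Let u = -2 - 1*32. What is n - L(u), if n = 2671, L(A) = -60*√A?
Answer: 2671 + 60*I*√34 ≈ 2671.0 + 349.86*I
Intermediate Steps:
u = -34 (u = -2 - 32 = -34)
n - L(u) = 2671 - (-60)*√(-34) = 2671 - (-60)*I*√34 = 2671 + 60*I*√34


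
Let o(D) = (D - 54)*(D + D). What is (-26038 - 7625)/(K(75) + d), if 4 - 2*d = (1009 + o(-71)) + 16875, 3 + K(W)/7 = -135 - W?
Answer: 687/394 ≈ 1.7437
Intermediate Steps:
o(D) = 2*D*(-54 + D) (o(D) = (-54 + D)*(2*D) = 2*D*(-54 + D))
K(W) = -966 - 7*W (K(W) = -21 + 7*(-135 - W) = -21 + (-945 - 7*W) = -966 - 7*W)
d = -17815 (d = 2 - ((1009 + 2*(-71)*(-54 - 71)) + 16875)/2 = 2 - ((1009 + 2*(-71)*(-125)) + 16875)/2 = 2 - ((1009 + 17750) + 16875)/2 = 2 - (18759 + 16875)/2 = 2 - 1/2*35634 = 2 - 17817 = -17815)
(-26038 - 7625)/(K(75) + d) = (-26038 - 7625)/((-966 - 7*75) - 17815) = -33663/((-966 - 525) - 17815) = -33663/(-1491 - 17815) = -33663/(-19306) = -33663*(-1/19306) = 687/394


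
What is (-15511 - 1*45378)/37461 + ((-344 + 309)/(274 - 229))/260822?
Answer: -47643659683/29311958826 ≈ -1.6254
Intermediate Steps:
(-15511 - 1*45378)/37461 + ((-344 + 309)/(274 - 229))/260822 = (-15511 - 45378)*(1/37461) - 35/45*(1/260822) = -60889*1/37461 - 35*1/45*(1/260822) = -60889/37461 - 7/9*1/260822 = -60889/37461 - 7/2347398 = -47643659683/29311958826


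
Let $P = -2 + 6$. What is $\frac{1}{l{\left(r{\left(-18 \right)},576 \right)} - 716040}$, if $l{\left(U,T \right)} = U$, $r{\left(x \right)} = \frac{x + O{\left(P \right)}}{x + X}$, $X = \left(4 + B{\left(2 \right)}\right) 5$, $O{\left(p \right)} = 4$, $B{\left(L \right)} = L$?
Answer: $- \frac{6}{4296247} \approx -1.3966 \cdot 10^{-6}$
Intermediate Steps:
$P = 4$
$X = 30$ ($X = \left(4 + 2\right) 5 = 6 \cdot 5 = 30$)
$r{\left(x \right)} = \frac{4 + x}{30 + x}$ ($r{\left(x \right)} = \frac{x + 4}{x + 30} = \frac{4 + x}{30 + x}$)
$\frac{1}{l{\left(r{\left(-18 \right)},576 \right)} - 716040} = \frac{1}{\frac{4 - 18}{30 - 18} - 716040} = \frac{1}{\frac{1}{12} \left(-14\right) - 716040} = \frac{1}{- \frac{7}{6} - 716040} = \frac{1}{- \frac{4296247}{6}} = - \frac{6}{4296247}$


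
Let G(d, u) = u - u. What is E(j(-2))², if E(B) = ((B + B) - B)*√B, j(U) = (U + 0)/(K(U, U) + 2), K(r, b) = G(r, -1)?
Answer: -1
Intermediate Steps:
G(d, u) = 0
K(r, b) = 0
j(U) = U/2 (j(U) = (U + 0)/(0 + 2) = U/2)
E(B) = B^(3/2) (E(B) = (2*B - B)*√B = B*√B = B^(3/2))
E(j(-2))² = (((½)*(-2))^(3/2))² = ((-1)^(3/2))² = (-I)² = -1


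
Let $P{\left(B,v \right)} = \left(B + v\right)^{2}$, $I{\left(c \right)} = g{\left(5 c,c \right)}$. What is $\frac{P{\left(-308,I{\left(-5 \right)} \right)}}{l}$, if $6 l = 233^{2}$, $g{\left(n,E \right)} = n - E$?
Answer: $\frac{645504}{54289} \approx 11.89$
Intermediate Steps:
$I{\left(c \right)} = 4 c$ ($I{\left(c \right)} = 5 c - c = 4 c$)
$l = \frac{54289}{6}$ ($l = \frac{233^{2}}{6} = \frac{1}{6} \cdot 54289 = \frac{54289}{6} \approx 9048.2$)
$\frac{P{\left(-308,I{\left(-5 \right)} \right)}}{l} = \frac{\left(-308 + 4 \left(-5\right)\right)^{2}}{\frac{54289}{6}} = \left(-308 - 20\right)^{2} \cdot \frac{6}{54289} = \left(-328\right)^{2} \cdot \frac{6}{54289} = 107584 \cdot \frac{6}{54289} = \frac{645504}{54289}$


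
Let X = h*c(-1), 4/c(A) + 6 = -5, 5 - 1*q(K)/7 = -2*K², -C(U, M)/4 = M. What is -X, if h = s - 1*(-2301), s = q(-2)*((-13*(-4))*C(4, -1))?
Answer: 84916/11 ≈ 7719.6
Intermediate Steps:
C(U, M) = -4*M
q(K) = 35 + 14*K² (q(K) = 35 - (-14)*K² = 35 + 14*K²)
c(A) = -4/11 (c(A) = 4/(-6 - 5) = 4/(-11) = 4*(-1/11) = -4/11)
s = 18928 (s = (35 + 14*(-2)²)*((-13*(-4))*(-4*(-1))) = (35 + 14*4)*(52*4) = (35 + 56)*208 = 91*208 = 18928)
h = 21229 (h = 18928 - 1*(-2301) = 18928 + 2301 = 21229)
X = -84916/11 (X = 21229*(-4/11) = -84916/11 ≈ -7719.6)
-X = -1*(-84916/11) = 84916/11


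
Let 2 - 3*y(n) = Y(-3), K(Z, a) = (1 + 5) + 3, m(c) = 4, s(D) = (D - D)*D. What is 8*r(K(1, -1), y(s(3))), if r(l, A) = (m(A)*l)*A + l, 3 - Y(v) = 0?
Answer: -24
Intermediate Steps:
Y(v) = 3 (Y(v) = 3 - 1*0 = 3 + 0 = 3)
s(D) = 0 (s(D) = 0*D = 0)
K(Z, a) = 9 (K(Z, a) = 6 + 3 = 9)
y(n) = -⅓ (y(n) = ⅔ - ⅓*3 = ⅔ - 1 = -⅓)
r(l, A) = l + 4*A*l (r(l, A) = (4*l)*A + l = 4*A*l + l = l + 4*A*l)
8*r(K(1, -1), y(s(3))) = 8*(9*(1 + 4*(-⅓))) = 8*(9*(1 - 4/3)) = 8*(9*(-⅓)) = 8*(-3) = -24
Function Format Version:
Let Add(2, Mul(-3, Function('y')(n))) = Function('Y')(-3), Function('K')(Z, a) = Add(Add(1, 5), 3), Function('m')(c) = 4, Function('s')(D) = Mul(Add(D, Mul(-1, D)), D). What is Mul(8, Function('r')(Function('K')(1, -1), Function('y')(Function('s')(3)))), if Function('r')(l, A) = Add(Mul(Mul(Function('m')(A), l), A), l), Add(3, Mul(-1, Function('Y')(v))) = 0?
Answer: -24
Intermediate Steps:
Function('Y')(v) = 3 (Function('Y')(v) = Add(3, Mul(-1, 0)) = Add(3, 0) = 3)
Function('s')(D) = 0 (Function('s')(D) = Mul(0, D) = 0)
Function('K')(Z, a) = 9 (Function('K')(Z, a) = Add(6, 3) = 9)
Function('y')(n) = Rational(-1, 3) (Function('y')(n) = Add(Rational(2, 3), Mul(Rational(-1, 3), 3)) = Add(Rational(2, 3), -1) = Rational(-1, 3))
Function('r')(l, A) = Add(l, Mul(4, A, l)) (Function('r')(l, A) = Add(Mul(Mul(4, l), A), l) = Add(Mul(4, A, l), l) = Add(l, Mul(4, A, l)))
Mul(8, Function('r')(Function('K')(1, -1), Function('y')(Function('s')(3)))) = Mul(8, Mul(9, Add(1, Mul(4, Rational(-1, 3))))) = Mul(8, Mul(9, Add(1, Rational(-4, 3)))) = Mul(8, Mul(9, Rational(-1, 3))) = Mul(8, -3) = -24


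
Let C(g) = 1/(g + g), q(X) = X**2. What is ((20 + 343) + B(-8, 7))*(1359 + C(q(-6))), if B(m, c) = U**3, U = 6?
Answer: 18884857/24 ≈ 7.8687e+5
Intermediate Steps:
B(m, c) = 216 (B(m, c) = 6**3 = 216)
C(g) = 1/(2*g)
((20 + 343) + B(-8, 7))*(1359 + C(q(-6))) = ((20 + 343) + 216)*(1359 + 1/(2*((-6)**2))) = (363 + 216)*(1359 + (1/2)/36) = 579*(1359 + (1/2)*(1/36)) = 579*(1359 + 1/72) = 579*(97849/72) = 18884857/24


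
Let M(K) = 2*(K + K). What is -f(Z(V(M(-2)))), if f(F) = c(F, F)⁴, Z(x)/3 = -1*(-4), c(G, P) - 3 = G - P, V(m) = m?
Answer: -81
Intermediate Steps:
M(K) = 4*K (M(K) = 2*(2*K) = 4*K)
c(G, P) = 3 + G - P (c(G, P) = 3 + (G - P) = 3 + G - P)
Z(x) = 12 (Z(x) = 3*(-1*(-4)) = 3*4 = 12)
f(F) = 81 (f(F) = (3 + F - F)⁴ = 3⁴ = 81)
-f(Z(V(M(-2)))) = -1*81 = -81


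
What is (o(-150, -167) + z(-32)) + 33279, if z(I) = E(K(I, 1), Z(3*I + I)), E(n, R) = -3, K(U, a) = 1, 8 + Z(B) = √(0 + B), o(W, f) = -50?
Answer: 33226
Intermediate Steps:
Z(B) = -8 + √B (Z(B) = -8 + √(0 + B) = -8 + √B)
z(I) = -3
(o(-150, -167) + z(-32)) + 33279 = (-50 - 3) + 33279 = -53 + 33279 = 33226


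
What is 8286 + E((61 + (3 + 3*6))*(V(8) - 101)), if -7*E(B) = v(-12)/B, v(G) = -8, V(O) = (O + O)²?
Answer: 368602714/44485 ≈ 8286.0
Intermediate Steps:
V(O) = 4*O² (V(O) = (2*O)² = 4*O²)
E(B) = 8/(7*B) (E(B) = -(-8)/(7*B) = 8/(7*B))
8286 + E((61 + (3 + 3*6))*(V(8) - 101)) = 8286 + 8/(7*(((61 + (3 + 3*6))*(4*8² - 101)))) = 8286 + 8/(7*(((61 + (3 + 18))*(4*64 - 101)))) = 8286 + 8/(7*(((61 + 21)*(256 - 101)))) = 8286 + 8/(7*((82*155))) = 8286 + (8/7)/12710 = 8286 + (8/7)*(1/12710) = 8286 + 4/44485 = 368602714/44485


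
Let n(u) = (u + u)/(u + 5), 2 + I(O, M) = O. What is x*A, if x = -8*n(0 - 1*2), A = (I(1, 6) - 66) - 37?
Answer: -3328/3 ≈ -1109.3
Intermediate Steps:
I(O, M) = -2 + O
n(u) = 2*u/(5 + u) (n(u) = (2*u)/(5 + u) = 2*u/(5 + u))
A = -104 (A = ((-2 + 1) - 66) - 37 = (-1 - 66) - 37 = -67 - 37 = -104)
x = 32/3 (x = -16*(0 - 1*2)/(5 + (0 - 1*2)) = -16*(0 - 2)/(5 + (0 - 2)) = -16*(-2)/(5 - 2) = -16*(-2)/3 = -8*(-4/3) = 32/3 ≈ 10.667)
x*A = (32/3)*(-104) = -3328/3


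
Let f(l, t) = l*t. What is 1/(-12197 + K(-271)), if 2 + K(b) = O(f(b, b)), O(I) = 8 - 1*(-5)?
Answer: -1/12186 ≈ -8.2061e-5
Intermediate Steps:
O(I) = 13 (O(I) = 8 + 5 = 13)
K(b) = 11 (K(b) = -2 + 13 = 11)
1/(-12197 + K(-271)) = 1/(-12197 + 11) = 1/(-12186) = -1/12186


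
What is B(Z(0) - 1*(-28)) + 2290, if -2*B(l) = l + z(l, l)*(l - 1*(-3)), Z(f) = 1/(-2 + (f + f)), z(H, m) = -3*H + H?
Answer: 3115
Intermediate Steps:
z(H, m) = -2*H
Z(f) = 1/(-2 + 2*f)
B(l) = -l/2 + l*(3 + l) (B(l) = -(l + (-2*l)*(l - 1*(-3)))/2 = -(l + (-2*l)*(l + 3))/2 = -(l + (-2*l)*(3 + l))/2 = -(l - 2*l*(3 + l))/2 = -l/2 + l*(3 + l))
B(Z(0) - 1*(-28)) + 2290 = (1/(2*(-1 + 0)) - 1*(-28))*(5 + 2*(1/(2*(-1 + 0)) - 1*(-28)))/2 + 2290 = ((½)/(-1) + 28)*(5 + 2*((½)/(-1) + 28))/2 + 2290 = ((½)*(-1) + 28)*(5 + 2*((½)*(-1) + 28))/2 + 2290 = (-½ + 28)*(5 + 2*(-½ + 28))/2 + 2290 = (½)*(55/2)*(5 + 2*(55/2)) + 2290 = (½)*(55/2)*(5 + 55) + 2290 = (½)*(55/2)*60 + 2290 = 825 + 2290 = 3115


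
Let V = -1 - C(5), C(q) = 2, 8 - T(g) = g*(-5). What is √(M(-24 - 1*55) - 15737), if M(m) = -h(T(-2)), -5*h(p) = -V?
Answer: I*√393410/5 ≈ 125.44*I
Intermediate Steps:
T(g) = 8 + 5*g (T(g) = 8 - g*(-5) = 8 - (-5)*g = 8 + 5*g)
V = -3 (V = -1 - 1*2 = -1 - 2 = -3)
h(p) = -⅗ (h(p) = -(-1)*(-3)/5 = -⅕*3 = -⅗)
M(m) = ⅗ (M(m) = -1*(-⅗) = ⅗)
√(M(-24 - 1*55) - 15737) = √(⅗ - 15737) = √(-78682/5) = I*√393410/5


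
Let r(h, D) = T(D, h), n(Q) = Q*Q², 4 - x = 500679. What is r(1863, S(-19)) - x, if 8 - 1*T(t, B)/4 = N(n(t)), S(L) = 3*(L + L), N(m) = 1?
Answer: 500703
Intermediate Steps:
x = -500675 (x = 4 - 1*500679 = 4 - 500679 = -500675)
n(Q) = Q³
S(L) = 6*L (S(L) = 3*(2*L) = 6*L)
T(t, B) = 28 (T(t, B) = 32 - 4*1 = 32 - 4 = 28)
r(h, D) = 28
r(1863, S(-19)) - x = 28 - 1*(-500675) = 28 + 500675 = 500703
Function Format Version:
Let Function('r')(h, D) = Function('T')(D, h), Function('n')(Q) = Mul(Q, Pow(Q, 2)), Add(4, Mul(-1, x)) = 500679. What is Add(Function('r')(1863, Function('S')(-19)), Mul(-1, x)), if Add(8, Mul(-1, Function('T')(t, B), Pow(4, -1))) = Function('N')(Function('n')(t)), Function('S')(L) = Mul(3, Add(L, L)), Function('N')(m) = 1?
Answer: 500703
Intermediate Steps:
x = -500675 (x = Add(4, Mul(-1, 500679)) = Add(4, -500679) = -500675)
Function('n')(Q) = Pow(Q, 3)
Function('S')(L) = Mul(6, L) (Function('S')(L) = Mul(3, Mul(2, L)) = Mul(6, L))
Function('T')(t, B) = 28 (Function('T')(t, B) = Add(32, Mul(-4, 1)) = Add(32, -4) = 28)
Function('r')(h, D) = 28
Add(Function('r')(1863, Function('S')(-19)), Mul(-1, x)) = Add(28, Mul(-1, -500675)) = Add(28, 500675) = 500703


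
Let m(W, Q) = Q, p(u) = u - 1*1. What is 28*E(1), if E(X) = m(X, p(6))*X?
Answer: 140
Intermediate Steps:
p(u) = -1 + u (p(u) = u - 1 = -1 + u)
E(X) = 5*X (E(X) = (-1 + 6)*X = 5*X)
28*E(1) = 28*(5*1) = 28*5 = 140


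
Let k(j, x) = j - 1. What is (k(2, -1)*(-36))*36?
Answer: -1296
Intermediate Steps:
k(j, x) = -1 + j
(k(2, -1)*(-36))*36 = ((-1 + 2)*(-36))*36 = (1*(-36))*36 = -36*36 = -1296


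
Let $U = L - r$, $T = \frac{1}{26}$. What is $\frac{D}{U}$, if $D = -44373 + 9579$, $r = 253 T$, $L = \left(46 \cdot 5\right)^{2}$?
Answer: $- \frac{904644}{1375147} \approx -0.65785$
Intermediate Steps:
$T = \frac{1}{26} \approx 0.038462$
$L = 52900$ ($L = 230^{2} = 52900$)
$r = \frac{253}{26}$ ($r = 253 \cdot \frac{1}{26} = \frac{253}{26} \approx 9.7308$)
$U = \frac{1375147}{26}$ ($U = 52900 - \frac{253}{26} = \frac{1375147}{26} \approx 52890.0$)
$D = -34794$
$\frac{D}{U} = - \frac{34794}{\frac{1375147}{26}} = \left(-34794\right) \frac{26}{1375147} = - \frac{904644}{1375147}$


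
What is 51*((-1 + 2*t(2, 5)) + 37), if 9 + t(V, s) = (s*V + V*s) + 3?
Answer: 3264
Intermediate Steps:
t(V, s) = -6 + 2*V*s (t(V, s) = -9 + ((s*V + V*s) + 3) = -9 + ((V*s + V*s) + 3) = -9 + (2*V*s + 3) = -9 + (3 + 2*V*s) = -6 + 2*V*s)
51*((-1 + 2*t(2, 5)) + 37) = 51*((-1 + 2*(-6 + 2*2*5)) + 37) = 51*((-1 + 2*(-6 + 20)) + 37) = 51*((-1 + 2*14) + 37) = 51*((-1 + 28) + 37) = 51*(27 + 37) = 51*64 = 3264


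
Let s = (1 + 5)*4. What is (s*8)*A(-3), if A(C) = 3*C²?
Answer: 5184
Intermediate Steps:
s = 24 (s = 6*4 = 24)
(s*8)*A(-3) = (24*8)*(3*(-3)²) = 192*(3*9) = 192*27 = 5184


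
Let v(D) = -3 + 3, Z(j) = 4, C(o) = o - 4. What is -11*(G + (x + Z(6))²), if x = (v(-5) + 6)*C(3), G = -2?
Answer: -22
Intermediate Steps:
C(o) = -4 + o
v(D) = 0
x = -6 (x = (0 + 6)*(-4 + 3) = 6*(-1) = -6)
-11*(G + (x + Z(6))²) = -11*(-2 + (-6 + 4)²) = -11*(-2 + (-2)²) = -11*(-2 + 4) = -11*2 = -22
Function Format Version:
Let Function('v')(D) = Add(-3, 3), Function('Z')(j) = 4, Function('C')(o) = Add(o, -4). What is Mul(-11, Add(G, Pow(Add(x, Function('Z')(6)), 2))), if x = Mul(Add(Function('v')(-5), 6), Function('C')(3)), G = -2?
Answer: -22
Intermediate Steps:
Function('C')(o) = Add(-4, o)
Function('v')(D) = 0
x = -6 (x = Mul(Add(0, 6), Add(-4, 3)) = Mul(6, -1) = -6)
Mul(-11, Add(G, Pow(Add(x, Function('Z')(6)), 2))) = Mul(-11, Add(-2, Pow(Add(-6, 4), 2))) = Mul(-11, Add(-2, Pow(-2, 2))) = Mul(-11, Add(-2, 4)) = Mul(-11, 2) = -22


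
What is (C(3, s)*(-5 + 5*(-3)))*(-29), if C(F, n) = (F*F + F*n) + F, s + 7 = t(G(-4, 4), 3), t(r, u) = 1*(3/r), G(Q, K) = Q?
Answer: -6525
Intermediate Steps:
t(r, u) = 3/r
s = -31/4 (s = -7 + 3/(-4) = -7 + 3*(-1/4) = -7 - 3/4 = -31/4 ≈ -7.7500)
C(F, n) = F + F**2 + F*n (C(F, n) = (F**2 + F*n) + F = F + F**2 + F*n)
(C(3, s)*(-5 + 5*(-3)))*(-29) = ((3*(1 + 3 - 31/4))*(-5 + 5*(-3)))*(-29) = ((3*(-15/4))*(-5 - 15))*(-29) = -45/4*(-20)*(-29) = 225*(-29) = -6525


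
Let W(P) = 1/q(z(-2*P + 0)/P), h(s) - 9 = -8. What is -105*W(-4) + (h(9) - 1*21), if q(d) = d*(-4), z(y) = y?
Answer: -265/8 ≈ -33.125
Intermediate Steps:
h(s) = 1 (h(s) = 9 - 8 = 1)
q(d) = -4*d
W(P) = 1/8 (W(P) = 1/(-4*(-2*P + 0)/P) = 1/(-4*(-2*P)/P) = 1/(-4*(-2)) = 1/8)
-105*W(-4) + (h(9) - 1*21) = -105*1/8 + (1 - 1*21) = -105/8 + (1 - 21) = -105/8 - 20 = -265/8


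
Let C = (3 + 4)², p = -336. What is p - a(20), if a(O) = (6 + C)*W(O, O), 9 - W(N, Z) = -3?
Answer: -996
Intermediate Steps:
W(N, Z) = 12 (W(N, Z) = 9 - 1*(-3) = 9 + 3 = 12)
C = 49 (C = 7² = 49)
a(O) = 660 (a(O) = (6 + 49)*12 = 55*12 = 660)
p - a(20) = -336 - 1*660 = -336 - 660 = -996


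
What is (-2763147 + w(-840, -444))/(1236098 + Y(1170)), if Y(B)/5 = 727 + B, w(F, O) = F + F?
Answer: -2764827/1245583 ≈ -2.2197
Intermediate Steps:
w(F, O) = 2*F
Y(B) = 3635 + 5*B (Y(B) = 5*(727 + B) = 3635 + 5*B)
(-2763147 + w(-840, -444))/(1236098 + Y(1170)) = (-2763147 + 2*(-840))/(1236098 + (3635 + 5*1170)) = (-2763147 - 1680)/(1236098 + (3635 + 5850)) = -2764827/(1236098 + 9485) = -2764827/1245583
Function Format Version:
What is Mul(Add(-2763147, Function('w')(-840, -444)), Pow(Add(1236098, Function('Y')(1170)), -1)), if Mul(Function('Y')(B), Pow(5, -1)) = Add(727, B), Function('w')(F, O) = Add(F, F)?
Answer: Rational(-2764827, 1245583) ≈ -2.2197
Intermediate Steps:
Function('w')(F, O) = Mul(2, F)
Function('Y')(B) = Add(3635, Mul(5, B)) (Function('Y')(B) = Mul(5, Add(727, B)) = Add(3635, Mul(5, B)))
Mul(Add(-2763147, Function('w')(-840, -444)), Pow(Add(1236098, Function('Y')(1170)), -1)) = Mul(Add(-2763147, Mul(2, -840)), Pow(Add(1236098, Add(3635, Mul(5, 1170))), -1)) = Mul(Add(-2763147, -1680), Pow(Add(1236098, Add(3635, 5850)), -1)) = Mul(-2764827, Pow(Add(1236098, 9485), -1)) = Mul(-2764827, Pow(1245583, -1)) = Mul(-2764827, Rational(1, 1245583)) = Rational(-2764827, 1245583)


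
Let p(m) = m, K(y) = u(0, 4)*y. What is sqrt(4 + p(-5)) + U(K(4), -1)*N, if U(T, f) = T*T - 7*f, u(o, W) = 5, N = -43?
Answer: -17501 + I ≈ -17501.0 + 1.0*I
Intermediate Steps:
K(y) = 5*y
U(T, f) = T**2 - 7*f
sqrt(4 + p(-5)) + U(K(4), -1)*N = sqrt(4 - 5) + ((5*4)**2 - 7*(-1))*(-43) = sqrt(-1) + (20**2 + 7)*(-43) = I + (400 + 7)*(-43) = I + 407*(-43) = I - 17501 = -17501 + I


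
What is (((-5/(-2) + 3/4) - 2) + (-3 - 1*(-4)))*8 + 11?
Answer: 29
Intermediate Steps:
(((-5/(-2) + 3/4) - 2) + (-3 - 1*(-4)))*8 + 11 = (((-5*(-½) + 3*(¼)) - 2) + (-3 + 4))*8 + 11 = (((5/2 + ¾) - 2) + 1)*8 + 11 = ((13/4 - 2) + 1)*8 + 11 = (5/4 + 1)*8 + 11 = (9/4)*8 + 11 = 18 + 11 = 29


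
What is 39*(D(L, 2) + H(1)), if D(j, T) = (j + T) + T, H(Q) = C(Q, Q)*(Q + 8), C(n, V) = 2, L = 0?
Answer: 858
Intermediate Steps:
H(Q) = 16 + 2*Q (H(Q) = 2*(Q + 8) = 2*(8 + Q) = 16 + 2*Q)
D(j, T) = j + 2*T (D(j, T) = (T + j) + T = j + 2*T)
39*(D(L, 2) + H(1)) = 39*((0 + 2*2) + (16 + 2*1)) = 39*((0 + 4) + (16 + 2)) = 39*(4 + 18) = 39*22 = 858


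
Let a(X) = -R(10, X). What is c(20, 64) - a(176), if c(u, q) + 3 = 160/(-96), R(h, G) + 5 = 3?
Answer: -20/3 ≈ -6.6667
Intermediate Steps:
R(h, G) = -2 (R(h, G) = -5 + 3 = -2)
c(u, q) = -14/3 (c(u, q) = -3 + 160/(-96) = -3 + 160*(-1/96) = -3 - 5/3 = -14/3)
a(X) = 2 (a(X) = -1*(-2) = 2)
c(20, 64) - a(176) = -14/3 - 1*2 = -14/3 - 2 = -20/3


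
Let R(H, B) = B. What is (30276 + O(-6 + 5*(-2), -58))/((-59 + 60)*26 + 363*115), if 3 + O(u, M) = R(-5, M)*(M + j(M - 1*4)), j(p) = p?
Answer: 37233/41771 ≈ 0.89136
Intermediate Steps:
O(u, M) = -3 + M*(-4 + 2*M) (O(u, M) = -3 + M*(M + (M - 1*4)) = -3 + M*(M + (M - 4)) = -3 + M*(M + (-4 + M)) = -3 + M*(-4 + 2*M))
(30276 + O(-6 + 5*(-2), -58))/((-59 + 60)*26 + 363*115) = (30276 + (-3 + (-58)² - 58*(-4 - 58)))/((-59 + 60)*26 + 363*115) = (30276 + (-3 + 3364 - 58*(-62)))/(1*26 + 41745) = (30276 + (-3 + 3364 + 3596))/(26 + 41745) = (30276 + 6957)/41771 = 37233*(1/41771) = 37233/41771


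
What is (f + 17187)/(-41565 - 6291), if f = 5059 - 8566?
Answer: -285/997 ≈ -0.28586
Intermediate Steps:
f = -3507
(f + 17187)/(-41565 - 6291) = (-3507 + 17187)/(-41565 - 6291) = 13680/(-47856) = 13680*(-1/47856) = -285/997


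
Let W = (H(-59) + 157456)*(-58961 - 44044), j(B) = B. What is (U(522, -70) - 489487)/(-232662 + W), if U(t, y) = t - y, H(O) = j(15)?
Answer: 162965/5406844339 ≈ 3.0141e-5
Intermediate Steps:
H(O) = 15
W = -16220300355 (W = (15 + 157456)*(-58961 - 44044) = 157471*(-103005) = -16220300355)
(U(522, -70) - 489487)/(-232662 + W) = ((522 - 1*(-70)) - 489487)/(-232662 - 16220300355) = ((522 + 70) - 489487)/(-16220533017) = (592 - 489487)*(-1/16220533017) = -488895*(-1/16220533017) = 162965/5406844339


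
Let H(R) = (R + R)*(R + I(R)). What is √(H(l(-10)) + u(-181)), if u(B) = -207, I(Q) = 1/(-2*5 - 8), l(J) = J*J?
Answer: √178037/3 ≈ 140.65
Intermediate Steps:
l(J) = J²
I(Q) = -1/18 (I(Q) = 1/(-10 - 8) = 1/(-18) = -1/18)
H(R) = 2*R*(-1/18 + R) (H(R) = (R + R)*(R - 1/18) = (2*R)*(-1/18 + R) = 2*R*(-1/18 + R))
√(H(l(-10)) + u(-181)) = √((⅑)*(-10)²*(-1 + 18*(-10)²) - 207) = √((⅑)*100*(-1 + 18*100) - 207) = √((⅑)*100*(-1 + 1800) - 207) = √((⅑)*100*1799 - 207) = √(179900/9 - 207) = √(178037/9) = √178037/3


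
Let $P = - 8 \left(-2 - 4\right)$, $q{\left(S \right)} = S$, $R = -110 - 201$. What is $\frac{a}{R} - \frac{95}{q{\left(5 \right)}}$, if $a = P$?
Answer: $- \frac{5957}{311} \approx -19.154$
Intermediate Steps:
$R = -311$ ($R = -110 - 201 = -311$)
$P = 48$ ($P = \left(-8\right) \left(-6\right) = 48$)
$a = 48$
$\frac{a}{R} - \frac{95}{q{\left(5 \right)}} = \frac{48}{-311} - \frac{95}{5} = 48 \left(- \frac{1}{311}\right) - 19 = - \frac{48}{311} - 19 = - \frac{5957}{311}$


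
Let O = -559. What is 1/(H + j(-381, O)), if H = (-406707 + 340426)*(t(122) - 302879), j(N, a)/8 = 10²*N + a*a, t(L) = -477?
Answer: 1/20108934084 ≈ 4.9729e-11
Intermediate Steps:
j(N, a) = 8*a² + 800*N (j(N, a) = 8*(10²*N + a*a) = 8*(100*N + a²) = 8*(a² + 100*N) = 8*a² + 800*N)
H = 20106739036 (H = (-406707 + 340426)*(-477 - 302879) = -66281*(-303356) = 20106739036)
1/(H + j(-381, O)) = 1/(20106739036 + (8*(-559)² + 800*(-381))) = 1/(20106739036 + (8*312481 - 304800)) = 1/(20106739036 + (2499848 - 304800)) = 1/(20106739036 + 2195048) = 1/20108934084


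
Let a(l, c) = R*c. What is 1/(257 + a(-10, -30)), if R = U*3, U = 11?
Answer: -1/733 ≈ -0.0013643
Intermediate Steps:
R = 33 (R = 11*3 = 33)
a(l, c) = 33*c
1/(257 + a(-10, -30)) = 1/(257 + 33*(-30)) = 1/(257 - 990) = 1/(-733) = -1/733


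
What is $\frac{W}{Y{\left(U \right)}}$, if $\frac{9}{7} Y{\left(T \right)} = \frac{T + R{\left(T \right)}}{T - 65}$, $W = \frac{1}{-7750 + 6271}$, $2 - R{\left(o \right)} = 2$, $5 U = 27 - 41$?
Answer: $- \frac{1017}{48314} \approx -0.02105$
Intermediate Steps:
$U = - \frac{14}{5}$ ($U = \frac{27 - 41}{5} = \frac{1}{5} \left(-14\right) = - \frac{14}{5} \approx -2.8$)
$R{\left(o \right)} = 0$ ($R{\left(o \right)} = 2 - 2 = 0$)
$W = - \frac{1}{1479}$ ($W = \frac{1}{-1479} = - \frac{1}{1479} \approx -0.00067613$)
$Y{\left(T \right)} = \frac{7 T}{9 \left(-65 + T\right)}$ ($Y{\left(T \right)} = \frac{7 \frac{T + 0}{T - 65}}{9} = \frac{7 \frac{T}{-65 + T}}{9} = \frac{7 T}{9 \left(-65 + T\right)}$)
$\frac{W}{Y{\left(U \right)}} = - \frac{1}{1479 \cdot \frac{7}{9} \left(- \frac{14}{5}\right) \frac{1}{-65 - \frac{14}{5}}} = - \frac{1}{1479 \cdot \frac{7}{9} \left(- \frac{14}{5}\right) \frac{1}{- \frac{339}{5}}} = - \frac{1}{1479 \cdot \frac{7}{9} \left(- \frac{14}{5}\right) \left(- \frac{5}{339}\right)} = - \frac{1}{1479 \cdot \frac{98}{3051}} = \left(- \frac{1}{1479}\right) \frac{3051}{98} = - \frac{1017}{48314}$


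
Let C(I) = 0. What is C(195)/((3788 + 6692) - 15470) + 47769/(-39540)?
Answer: -15923/13180 ≈ -1.2081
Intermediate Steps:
C(195)/((3788 + 6692) - 15470) + 47769/(-39540) = 0/((3788 + 6692) - 15470) + 47769/(-39540) = 0/(10480 - 15470) + 47769*(-1/39540) = 0/(-4990) - 15923/13180 = 0*(-1/4990) - 15923/13180 = 0 - 15923/13180 = -15923/13180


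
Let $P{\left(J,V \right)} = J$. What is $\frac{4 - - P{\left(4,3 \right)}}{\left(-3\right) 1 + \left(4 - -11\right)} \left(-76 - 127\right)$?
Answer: $- \frac{406}{3} \approx -135.33$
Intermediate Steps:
$\frac{4 - - P{\left(4,3 \right)}}{\left(-3\right) 1 + \left(4 - -11\right)} \left(-76 - 127\right) = \frac{4 + \left(4 - 0\right)}{\left(-3\right) 1 + \left(4 - -11\right)} \left(-76 - 127\right) = \frac{4 + \left(4 + 0\right)}{-3 + \left(4 + 11\right)} \left(-203\right) = \frac{4 + 4}{-3 + 15} \left(-203\right) = \frac{8}{12} \left(-203\right) = 8 \cdot \frac{1}{12} \left(-203\right) = \frac{2}{3} \left(-203\right) = - \frac{406}{3}$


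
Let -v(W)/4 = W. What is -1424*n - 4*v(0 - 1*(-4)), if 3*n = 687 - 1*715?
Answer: 40064/3 ≈ 13355.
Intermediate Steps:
n = -28/3 (n = (687 - 1*715)/3 = (687 - 715)/3 = (⅓)*(-28) = -28/3 ≈ -9.3333)
v(W) = -4*W
-1424*n - 4*v(0 - 1*(-4)) = -1424*(-28/3) - (-16)*(0 - 1*(-4)) = 39872/3 - (-16)*(0 + 4) = 39872/3 - (-16)*4 = 39872/3 - 4*(-16) = 39872/3 + 64 = 40064/3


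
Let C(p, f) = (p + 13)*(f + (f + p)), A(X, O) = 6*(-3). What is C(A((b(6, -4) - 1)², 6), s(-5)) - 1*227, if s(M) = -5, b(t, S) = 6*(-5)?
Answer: -87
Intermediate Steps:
b(t, S) = -30
A(X, O) = -18
C(p, f) = (13 + p)*(p + 2*f)
C(A((b(6, -4) - 1)², 6), s(-5)) - 1*227 = ((-18)² + 13*(-18) + 26*(-5) + 2*(-5)*(-18)) - 1*227 = (324 - 234 - 130 + 180) - 227 = 140 - 227 = -87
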